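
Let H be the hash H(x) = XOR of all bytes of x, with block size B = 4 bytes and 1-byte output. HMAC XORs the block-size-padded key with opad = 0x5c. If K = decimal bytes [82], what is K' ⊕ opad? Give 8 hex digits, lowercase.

0e5c5c5c

Key decimal bytes [82] = 52 is 1 byte ≤ B = 4; zero-pad to 4 bytes: K' = 52 00 00 00.
XOR each byte with 0x5c: 52⊕5c=0e, 00⊕5c=5c, 00⊕5c=5c, 00⊕5c=5c.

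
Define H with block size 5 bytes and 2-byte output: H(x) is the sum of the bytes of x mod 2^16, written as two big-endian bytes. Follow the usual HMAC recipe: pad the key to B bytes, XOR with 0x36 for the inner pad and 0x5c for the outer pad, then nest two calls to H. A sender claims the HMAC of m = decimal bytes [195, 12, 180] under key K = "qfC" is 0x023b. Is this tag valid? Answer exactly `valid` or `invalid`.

Key "qfC" = 71 66 43 is 3 bytes ≤ B = 5; zero-pad to 5 bytes: K' = 71 66 43 00 00.
K' ⊕ ipad = 47 50 75 36 36; K' ⊕ opad = 2d 3a 1f 5c 5c.
Inner hash: sum = 71+80+117+54+54+195+12+180 = 763 → 02 fb.
Outer hash (recomputed tag): sum = 45+58+31+92+92+2+251 = 571 → 02 3b.
Recomputed tag = 023b; claimed = 023b → match.

valid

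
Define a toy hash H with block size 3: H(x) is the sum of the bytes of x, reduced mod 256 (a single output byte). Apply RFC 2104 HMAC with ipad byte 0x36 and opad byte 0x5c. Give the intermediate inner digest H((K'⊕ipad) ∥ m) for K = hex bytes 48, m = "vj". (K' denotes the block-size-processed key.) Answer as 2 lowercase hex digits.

ca

Key hex bytes 48 is 1 byte ≤ B = 3; zero-pad to 3 bytes: K' = 48 00 00.
K' ⊕ ipad = 7e 36 36.
Inner input = 7e 36 36 ∥ 76 6a.
Inner hash: sum = 126+54+54+118+106 = 458; mod 256 = 202 → ca.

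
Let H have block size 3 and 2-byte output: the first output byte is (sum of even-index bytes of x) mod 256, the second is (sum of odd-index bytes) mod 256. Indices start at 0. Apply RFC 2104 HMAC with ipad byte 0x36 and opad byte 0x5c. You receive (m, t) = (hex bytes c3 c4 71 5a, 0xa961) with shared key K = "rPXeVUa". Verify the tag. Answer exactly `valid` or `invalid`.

valid

Key "rPXeVUa" = 72 50 58 65 56 55 61 is 7 bytes > B = 3, so hash it first: H(key) = 81 0a, then zero-pad to 3 bytes: K' = 81 0a 00.
K' ⊕ ipad = b7 3c 36; K' ⊕ opad = dd 56 5c.
Inner hash: even-index sum = 523 mod 256 = 11; odd-index sum = 368 mod 256 = 112 → 0b 70.
Outer hash (recomputed tag): even-index sum = 425 mod 256 = 169; odd-index sum = 97 mod 256 = 97 → a9 61.
Recomputed tag = a961; claimed = a961 → match.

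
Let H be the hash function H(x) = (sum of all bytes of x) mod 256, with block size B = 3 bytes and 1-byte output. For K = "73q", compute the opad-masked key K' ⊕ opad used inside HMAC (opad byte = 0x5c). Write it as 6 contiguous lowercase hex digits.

6b6f2d

Key "73q" = 37 33 71 is exactly B = 3 bytes: K' = 37 33 71.
XOR each byte with 0x5c: 37⊕5c=6b, 33⊕5c=6f, 71⊕5c=2d.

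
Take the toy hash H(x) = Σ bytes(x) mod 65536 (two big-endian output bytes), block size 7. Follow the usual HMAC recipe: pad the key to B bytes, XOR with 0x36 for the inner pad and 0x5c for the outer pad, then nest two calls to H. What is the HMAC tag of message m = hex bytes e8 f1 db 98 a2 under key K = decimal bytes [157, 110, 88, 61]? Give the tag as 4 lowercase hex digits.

027e

Key decimal bytes [157, 110, 88, 61] = 9d 6e 58 3d is 4 bytes ≤ B = 7; zero-pad to 7 bytes: K' = 9d 6e 58 3d 00 00 00.
K' ⊕ ipad = ab 58 6e 0b 36 36 36.  K' ⊕ opad = c1 32 04 61 5c 5c 5c.
Inner input = (K'⊕ipad) ∥ m = ab 58 6e 0b 36 36 36 ∥ e8 f1 db 98 a2.
Inner hash: sum = 171+88+110+11+54+54+54+232+241+219+152+162 = 1548 → 06 0c.
Outer input = (K'⊕opad) ∥ inner = c1 32 04 61 5c 5c 5c ∥ 06 0c.
Outer hash (tag): sum = 193+50+4+97+92+92+92+6+12 = 638 → 02 7e.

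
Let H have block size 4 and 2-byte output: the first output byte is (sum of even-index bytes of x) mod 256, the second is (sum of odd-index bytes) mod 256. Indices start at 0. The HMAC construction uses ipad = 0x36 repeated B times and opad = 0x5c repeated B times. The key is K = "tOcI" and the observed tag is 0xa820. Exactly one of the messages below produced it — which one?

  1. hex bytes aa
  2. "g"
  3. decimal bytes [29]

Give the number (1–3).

1

Key "tOcI" = 74 4f 63 49 is exactly B = 4 bytes: K' = 74 4f 63 49.
K' ⊕ ipad = 42 79 55 7f; K' ⊕ opad = 28 13 3f 15.
m1: inner = H(42 79 55 7f aa) = 41 f8; tag = H(28 13 3f 15 41 f8) = a820 ← matches
m2: inner = H(42 79 55 7f 67) = fe f8; tag = H(28 13 3f 15 fe f8) = 6520
m3: inner = H(42 79 55 7f 1d) = b4 f8; tag = H(28 13 3f 15 b4 f8) = 1b20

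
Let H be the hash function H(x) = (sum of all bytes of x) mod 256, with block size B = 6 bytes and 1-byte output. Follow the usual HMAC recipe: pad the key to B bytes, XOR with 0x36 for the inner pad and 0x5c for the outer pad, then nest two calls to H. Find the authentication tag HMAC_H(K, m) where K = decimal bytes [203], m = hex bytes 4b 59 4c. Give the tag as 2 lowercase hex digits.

5e

Key decimal bytes [203] = cb is 1 byte ≤ B = 6; zero-pad to 6 bytes: K' = cb 00 00 00 00 00.
K' ⊕ ipad = fd 36 36 36 36 36.  K' ⊕ opad = 97 5c 5c 5c 5c 5c.
Inner input = (K'⊕ipad) ∥ m = fd 36 36 36 36 36 ∥ 4b 59 4c.
Inner hash: sum = 253+54+54+54+54+54+75+89+76 = 763; mod 256 = 251 → fb.
Outer input = (K'⊕opad) ∥ inner = 97 5c 5c 5c 5c 5c ∥ fb.
Outer hash (tag): sum = 151+92+92+92+92+92+251 = 862; mod 256 = 94 → 5e.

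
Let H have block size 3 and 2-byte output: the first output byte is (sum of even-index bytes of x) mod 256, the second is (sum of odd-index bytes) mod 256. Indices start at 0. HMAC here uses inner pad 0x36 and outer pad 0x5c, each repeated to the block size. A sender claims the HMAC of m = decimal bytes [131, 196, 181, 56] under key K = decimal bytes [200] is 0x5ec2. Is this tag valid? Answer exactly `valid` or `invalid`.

invalid

Key decimal bytes [200] = c8 is 1 byte ≤ B = 3; zero-pad to 3 bytes: K' = c8 00 00.
K' ⊕ ipad = fe 36 36; K' ⊕ opad = 94 5c 5c.
Inner hash: even-index sum = 560 mod 256 = 48; odd-index sum = 366 mod 256 = 110 → 30 6e.
Outer hash (recomputed tag): even-index sum = 350 mod 256 = 94; odd-index sum = 140 mod 256 = 140 → 5e 8c.
Recomputed tag = 5e8c; claimed = 5ec2 → mismatch.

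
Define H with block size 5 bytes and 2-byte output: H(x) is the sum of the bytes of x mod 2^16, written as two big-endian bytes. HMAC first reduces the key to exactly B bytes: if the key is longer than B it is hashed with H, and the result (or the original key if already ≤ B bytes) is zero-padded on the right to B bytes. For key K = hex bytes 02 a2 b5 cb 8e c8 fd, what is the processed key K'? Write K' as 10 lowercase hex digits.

|K| = 7 > B = 5, so first hash the key.
H(K): sum = 2+162+181+203+142+200+253 = 1143 → 04 77.
Zero-pad H(K) = 04 77 to 5 bytes: K' = 04 77 00 00 00.

0477000000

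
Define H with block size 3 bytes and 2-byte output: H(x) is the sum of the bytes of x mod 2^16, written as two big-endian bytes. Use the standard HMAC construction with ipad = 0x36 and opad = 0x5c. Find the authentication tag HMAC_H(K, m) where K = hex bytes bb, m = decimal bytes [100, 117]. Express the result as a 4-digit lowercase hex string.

0272

Key hex bytes bb is 1 byte ≤ B = 3; zero-pad to 3 bytes: K' = bb 00 00.
K' ⊕ ipad = 8d 36 36.  K' ⊕ opad = e7 5c 5c.
Inner input = (K'⊕ipad) ∥ m = 8d 36 36 ∥ 64 75.
Inner hash: sum = 141+54+54+100+117 = 466 → 01 d2.
Outer input = (K'⊕opad) ∥ inner = e7 5c 5c ∥ 01 d2.
Outer hash (tag): sum = 231+92+92+1+210 = 626 → 02 72.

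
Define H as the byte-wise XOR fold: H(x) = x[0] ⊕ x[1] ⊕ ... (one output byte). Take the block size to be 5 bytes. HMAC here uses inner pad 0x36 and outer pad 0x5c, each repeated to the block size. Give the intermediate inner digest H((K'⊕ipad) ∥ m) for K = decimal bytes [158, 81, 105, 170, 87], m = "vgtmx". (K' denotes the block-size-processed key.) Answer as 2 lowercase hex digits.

Key decimal bytes [158, 81, 105, 170, 87] = 9e 51 69 aa 57 is exactly B = 5 bytes: K' = 9e 51 69 aa 57.
K' ⊕ ipad = a8 67 5f 9c 61.
Inner input = a8 67 5f 9c 61 ∥ 76 67 74 6d 78.
Inner hash: XOR a8⊕67⊕5f⊕9c⊕61⊕76⊕67⊕74⊕6d⊕78 = 1d.

1d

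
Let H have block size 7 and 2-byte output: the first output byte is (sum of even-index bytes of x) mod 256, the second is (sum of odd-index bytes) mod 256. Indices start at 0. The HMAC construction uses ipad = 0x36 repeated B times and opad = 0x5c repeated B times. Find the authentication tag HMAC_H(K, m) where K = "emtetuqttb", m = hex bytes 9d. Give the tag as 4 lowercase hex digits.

b69f

Key "emtetuqttb" = 65 6d 74 65 74 75 71 74 74 62 is 10 bytes > B = 7, so hash it first: H(key) = 32 1d, then zero-pad to 7 bytes: K' = 32 1d 00 00 00 00 00.
K' ⊕ ipad = 04 2b 36 36 36 36 36.  K' ⊕ opad = 6e 41 5c 5c 5c 5c 5c.
Inner input = (K'⊕ipad) ∥ m = 04 2b 36 36 36 36 36 ∥ 9d.
Inner hash: even-index sum = 166 mod 256 = 166; odd-index sum = 308 mod 256 = 52 → a6 34.
Outer input = (K'⊕opad) ∥ inner = 6e 41 5c 5c 5c 5c 5c ∥ a6 34.
Outer hash (tag): even-index sum = 438 mod 256 = 182; odd-index sum = 415 mod 256 = 159 → b6 9f.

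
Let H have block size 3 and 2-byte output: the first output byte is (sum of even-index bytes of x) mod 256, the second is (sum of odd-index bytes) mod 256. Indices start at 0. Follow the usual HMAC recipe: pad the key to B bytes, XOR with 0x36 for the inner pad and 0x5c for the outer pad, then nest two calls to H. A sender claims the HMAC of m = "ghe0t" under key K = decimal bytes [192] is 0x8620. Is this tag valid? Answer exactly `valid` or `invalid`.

invalid

Key decimal bytes [192] = c0 is 1 byte ≤ B = 3; zero-pad to 3 bytes: K' = c0 00 00.
K' ⊕ ipad = f6 36 36; K' ⊕ opad = 9c 5c 5c.
Inner hash: even-index sum = 452 mod 256 = 196; odd-index sum = 374 mod 256 = 118 → c4 76.
Outer hash (recomputed tag): even-index sum = 366 mod 256 = 110; odd-index sum = 288 mod 256 = 32 → 6e 20.
Recomputed tag = 6e20; claimed = 8620 → mismatch.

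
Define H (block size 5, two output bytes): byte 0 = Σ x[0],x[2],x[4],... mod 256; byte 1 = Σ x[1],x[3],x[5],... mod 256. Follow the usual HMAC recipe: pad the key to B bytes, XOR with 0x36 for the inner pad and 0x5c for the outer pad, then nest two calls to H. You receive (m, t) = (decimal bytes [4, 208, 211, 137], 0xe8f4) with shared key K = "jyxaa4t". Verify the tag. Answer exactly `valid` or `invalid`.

Key "jyxaa4t" = 6a 79 78 61 61 34 74 is 7 bytes > B = 5, so hash it first: H(key) = b7 0e, then zero-pad to 5 bytes: K' = b7 0e 00 00 00.
K' ⊕ ipad = 81 38 36 36 36; K' ⊕ opad = eb 52 5c 5c 5c.
Inner hash: even-index sum = 582 mod 256 = 70; odd-index sum = 325 mod 256 = 69 → 46 45.
Outer hash (recomputed tag): even-index sum = 488 mod 256 = 232; odd-index sum = 244 mod 256 = 244 → e8 f4.
Recomputed tag = e8f4; claimed = e8f4 → match.

valid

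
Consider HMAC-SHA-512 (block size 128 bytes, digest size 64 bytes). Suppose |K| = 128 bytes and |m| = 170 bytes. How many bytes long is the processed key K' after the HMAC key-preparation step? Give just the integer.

Key is 128 ≤ 128 bytes, zero-padded: |K'| = 128.

128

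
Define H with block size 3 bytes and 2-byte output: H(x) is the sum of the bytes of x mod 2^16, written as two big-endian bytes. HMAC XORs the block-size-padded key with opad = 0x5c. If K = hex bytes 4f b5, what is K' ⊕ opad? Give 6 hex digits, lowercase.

13e95c

Key hex bytes 4f b5 is 2 bytes ≤ B = 3; zero-pad to 3 bytes: K' = 4f b5 00.
XOR each byte with 0x5c: 4f⊕5c=13, b5⊕5c=e9, 00⊕5c=5c.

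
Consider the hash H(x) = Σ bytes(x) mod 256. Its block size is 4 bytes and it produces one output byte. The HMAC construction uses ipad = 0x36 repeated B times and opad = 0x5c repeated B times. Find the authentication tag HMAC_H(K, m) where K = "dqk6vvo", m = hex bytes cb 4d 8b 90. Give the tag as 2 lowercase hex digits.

5d

Key "dqk6vvo" = 64 71 6b 36 76 76 6f is 7 bytes > B = 4, so hash it first: H(key) = d1, then zero-pad to 4 bytes: K' = d1 00 00 00.
K' ⊕ ipad = e7 36 36 36.  K' ⊕ opad = 8d 5c 5c 5c.
Inner input = (K'⊕ipad) ∥ m = e7 36 36 36 ∥ cb 4d 8b 90.
Inner hash: sum = 231+54+54+54+203+77+139+144 = 956; mod 256 = 188 → bc.
Outer input = (K'⊕opad) ∥ inner = 8d 5c 5c 5c ∥ bc.
Outer hash (tag): sum = 141+92+92+92+188 = 605; mod 256 = 93 → 5d.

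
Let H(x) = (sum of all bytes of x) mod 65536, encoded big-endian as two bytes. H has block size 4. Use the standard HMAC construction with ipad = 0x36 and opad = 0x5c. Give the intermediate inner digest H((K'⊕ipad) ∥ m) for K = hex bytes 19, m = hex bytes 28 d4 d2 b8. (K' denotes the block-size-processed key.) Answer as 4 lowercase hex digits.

Key hex bytes 19 is 1 byte ≤ B = 4; zero-pad to 4 bytes: K' = 19 00 00 00.
K' ⊕ ipad = 2f 36 36 36.
Inner input = 2f 36 36 36 ∥ 28 d4 d2 b8.
Inner hash: sum = 47+54+54+54+40+212+210+184 = 855 → 03 57.

0357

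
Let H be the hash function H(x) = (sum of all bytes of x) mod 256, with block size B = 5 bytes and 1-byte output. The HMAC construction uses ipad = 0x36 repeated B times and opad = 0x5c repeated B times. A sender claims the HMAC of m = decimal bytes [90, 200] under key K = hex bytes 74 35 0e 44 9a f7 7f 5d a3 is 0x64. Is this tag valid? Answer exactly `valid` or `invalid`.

invalid

Key hex bytes 74 35 0e 44 9a f7 7f 5d a3 is 9 bytes > B = 5, so hash it first: H(key) = 0b, then zero-pad to 5 bytes: K' = 0b 00 00 00 00.
K' ⊕ ipad = 3d 36 36 36 36; K' ⊕ opad = 57 5c 5c 5c 5c.
Inner hash: sum = 61+54+54+54+54+90+200 = 567; mod 256 = 55 → 37.
Outer hash (recomputed tag): sum = 87+92+92+92+92+55 = 510; mod 256 = 254 → fe.
Recomputed tag = fe; claimed = 64 → mismatch.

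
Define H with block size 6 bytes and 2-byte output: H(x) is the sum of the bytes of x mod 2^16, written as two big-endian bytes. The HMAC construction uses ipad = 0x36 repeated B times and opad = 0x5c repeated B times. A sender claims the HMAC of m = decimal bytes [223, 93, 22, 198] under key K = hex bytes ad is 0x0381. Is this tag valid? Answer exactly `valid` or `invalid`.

Key hex bytes ad is 1 byte ≤ B = 6; zero-pad to 6 bytes: K' = ad 00 00 00 00 00.
K' ⊕ ipad = 9b 36 36 36 36 36; K' ⊕ opad = f1 5c 5c 5c 5c 5c.
Inner hash: sum = 155+54+54+54+54+54+223+93+22+198 = 961 → 03 c1.
Outer hash (recomputed tag): sum = 241+92+92+92+92+92+3+193 = 897 → 03 81.
Recomputed tag = 0381; claimed = 0381 → match.

valid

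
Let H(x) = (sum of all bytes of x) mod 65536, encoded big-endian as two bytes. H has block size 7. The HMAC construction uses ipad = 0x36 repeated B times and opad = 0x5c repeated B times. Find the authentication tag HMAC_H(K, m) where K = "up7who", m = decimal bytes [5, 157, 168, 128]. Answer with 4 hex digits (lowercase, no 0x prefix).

0233

Key "up7who" = 75 70 37 77 68 6f is 6 bytes ≤ B = 7; zero-pad to 7 bytes: K' = 75 70 37 77 68 6f 00.
K' ⊕ ipad = 43 46 01 41 5e 59 36.  K' ⊕ opad = 29 2c 6b 2b 34 33 5c.
Inner input = (K'⊕ipad) ∥ m = 43 46 01 41 5e 59 36 ∥ 05 9d a8 80.
Inner hash: sum = 67+70+1+65+94+89+54+5+157+168+128 = 898 → 03 82.
Outer input = (K'⊕opad) ∥ inner = 29 2c 6b 2b 34 33 5c ∥ 03 82.
Outer hash (tag): sum = 41+44+107+43+52+51+92+3+130 = 563 → 02 33.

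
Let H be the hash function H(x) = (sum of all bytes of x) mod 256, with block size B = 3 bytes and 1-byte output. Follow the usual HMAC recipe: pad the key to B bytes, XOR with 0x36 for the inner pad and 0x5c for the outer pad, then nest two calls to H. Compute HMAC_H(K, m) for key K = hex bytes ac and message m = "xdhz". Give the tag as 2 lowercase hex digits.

Key hex bytes ac is 1 byte ≤ B = 3; zero-pad to 3 bytes: K' = ac 00 00.
K' ⊕ ipad = 9a 36 36.  K' ⊕ opad = f0 5c 5c.
Inner input = (K'⊕ipad) ∥ m = 9a 36 36 ∥ 78 64 68 7a.
Inner hash: sum = 154+54+54+120+100+104+122 = 708; mod 256 = 196 → c4.
Outer input = (K'⊕opad) ∥ inner = f0 5c 5c ∥ c4.
Outer hash (tag): sum = 240+92+92+196 = 620; mod 256 = 108 → 6c.

6c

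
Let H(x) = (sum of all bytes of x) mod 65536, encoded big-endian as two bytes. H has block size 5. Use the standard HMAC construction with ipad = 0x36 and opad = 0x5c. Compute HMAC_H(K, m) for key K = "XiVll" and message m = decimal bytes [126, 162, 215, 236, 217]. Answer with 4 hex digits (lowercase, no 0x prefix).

0145

Key "XiVll" = 58 69 56 6c 6c is exactly B = 5 bytes: K' = 58 69 56 6c 6c.
K' ⊕ ipad = 6e 5f 60 5a 5a.  K' ⊕ opad = 04 35 0a 30 30.
Inner input = (K'⊕ipad) ∥ m = 6e 5f 60 5a 5a ∥ 7e a2 d7 ec d9.
Inner hash: sum = 110+95+96+90+90+126+162+215+236+217 = 1437 → 05 9d.
Outer input = (K'⊕opad) ∥ inner = 04 35 0a 30 30 ∥ 05 9d.
Outer hash (tag): sum = 4+53+10+48+48+5+157 = 325 → 01 45.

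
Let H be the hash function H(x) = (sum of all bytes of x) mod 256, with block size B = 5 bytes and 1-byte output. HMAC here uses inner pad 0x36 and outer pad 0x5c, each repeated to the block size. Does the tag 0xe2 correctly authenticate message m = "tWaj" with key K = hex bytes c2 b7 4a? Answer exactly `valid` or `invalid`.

Key hex bytes c2 b7 4a is 3 bytes ≤ B = 5; zero-pad to 5 bytes: K' = c2 b7 4a 00 00.
K' ⊕ ipad = f4 81 7c 36 36; K' ⊕ opad = 9e eb 16 5c 5c.
Inner hash: sum = 244+129+124+54+54+116+87+97+106 = 1011; mod 256 = 243 → f3.
Outer hash (recomputed tag): sum = 158+235+22+92+92+243 = 842; mod 256 = 74 → 4a.
Recomputed tag = 4a; claimed = e2 → mismatch.

invalid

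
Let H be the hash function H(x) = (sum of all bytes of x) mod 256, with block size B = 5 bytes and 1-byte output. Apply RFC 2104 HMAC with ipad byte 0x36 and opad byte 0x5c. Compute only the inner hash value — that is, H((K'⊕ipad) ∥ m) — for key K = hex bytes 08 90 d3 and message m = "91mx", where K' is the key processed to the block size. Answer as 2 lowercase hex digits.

Key hex bytes 08 90 d3 is 3 bytes ≤ B = 5; zero-pad to 5 bytes: K' = 08 90 d3 00 00.
K' ⊕ ipad = 3e a6 e5 36 36.
Inner input = 3e a6 e5 36 36 ∥ 39 31 6d 78.
Inner hash: sum = 62+166+229+54+54+57+49+109+120 = 900; mod 256 = 132 → 84.

84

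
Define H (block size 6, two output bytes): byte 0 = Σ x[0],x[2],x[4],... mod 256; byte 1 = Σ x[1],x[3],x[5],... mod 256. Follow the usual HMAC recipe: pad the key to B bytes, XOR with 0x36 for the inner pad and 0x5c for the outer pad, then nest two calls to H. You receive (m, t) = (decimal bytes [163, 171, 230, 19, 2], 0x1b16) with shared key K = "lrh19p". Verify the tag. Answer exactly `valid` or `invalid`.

valid

Key "lrh19p" = 6c 72 68 31 39 70 is exactly B = 6 bytes: K' = 6c 72 68 31 39 70.
K' ⊕ ipad = 5a 44 5e 07 0f 46; K' ⊕ opad = 30 2e 34 6d 65 2c.
Inner hash: even-index sum = 594 mod 256 = 82; odd-index sum = 335 mod 256 = 79 → 52 4f.
Outer hash (recomputed tag): even-index sum = 283 mod 256 = 27; odd-index sum = 278 mod 256 = 22 → 1b 16.
Recomputed tag = 1b16; claimed = 1b16 → match.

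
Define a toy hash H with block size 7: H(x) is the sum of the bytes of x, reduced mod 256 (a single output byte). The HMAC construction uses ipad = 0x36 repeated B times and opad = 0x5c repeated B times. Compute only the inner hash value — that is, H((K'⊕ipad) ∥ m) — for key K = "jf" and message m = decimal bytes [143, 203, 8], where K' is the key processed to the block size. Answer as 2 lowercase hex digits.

1c

Key "jf" = 6a 66 is 2 bytes ≤ B = 7; zero-pad to 7 bytes: K' = 6a 66 00 00 00 00 00.
K' ⊕ ipad = 5c 50 36 36 36 36 36.
Inner input = 5c 50 36 36 36 36 36 ∥ 8f cb 08.
Inner hash: sum = 92+80+54+54+54+54+54+143+203+8 = 796; mod 256 = 28 → 1c.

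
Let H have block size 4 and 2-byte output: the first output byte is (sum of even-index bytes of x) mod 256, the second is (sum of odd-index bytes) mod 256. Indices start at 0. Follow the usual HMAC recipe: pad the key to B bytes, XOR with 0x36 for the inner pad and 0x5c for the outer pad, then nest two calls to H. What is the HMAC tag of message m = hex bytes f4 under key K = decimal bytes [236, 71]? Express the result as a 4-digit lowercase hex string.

101e

Key decimal bytes [236, 71] = ec 47 is 2 bytes ≤ B = 4; zero-pad to 4 bytes: K' = ec 47 00 00.
K' ⊕ ipad = da 71 36 36.  K' ⊕ opad = b0 1b 5c 5c.
Inner input = (K'⊕ipad) ∥ m = da 71 36 36 ∥ f4.
Inner hash: even-index sum = 516 mod 256 = 4; odd-index sum = 167 mod 256 = 167 → 04 a7.
Outer input = (K'⊕opad) ∥ inner = b0 1b 5c 5c ∥ 04 a7.
Outer hash (tag): even-index sum = 272 mod 256 = 16; odd-index sum = 286 mod 256 = 30 → 10 1e.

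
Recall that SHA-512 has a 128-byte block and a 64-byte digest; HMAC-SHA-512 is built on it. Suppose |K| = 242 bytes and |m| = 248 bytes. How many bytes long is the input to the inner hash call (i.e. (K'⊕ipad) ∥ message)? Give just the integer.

Key is 242 > 128 bytes, so it is hashed to 64 bytes then zero-padded to 128: |K'| = 128.
Inner input = (K'⊕ipad) ∥ m → 128 + 248 = 376 bytes.

376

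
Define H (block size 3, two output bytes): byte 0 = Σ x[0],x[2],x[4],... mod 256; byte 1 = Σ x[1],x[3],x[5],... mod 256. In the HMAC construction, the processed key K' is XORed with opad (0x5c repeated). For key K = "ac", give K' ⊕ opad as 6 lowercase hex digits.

3d3f5c

Key "ac" = 61 63 is 2 bytes ≤ B = 3; zero-pad to 3 bytes: K' = 61 63 00.
XOR each byte with 0x5c: 61⊕5c=3d, 63⊕5c=3f, 00⊕5c=5c.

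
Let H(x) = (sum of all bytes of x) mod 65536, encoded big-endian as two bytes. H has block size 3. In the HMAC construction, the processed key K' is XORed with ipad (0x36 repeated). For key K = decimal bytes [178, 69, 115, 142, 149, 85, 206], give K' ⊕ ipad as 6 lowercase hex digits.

Key decimal bytes [178, 69, 115, 142, 149, 85, 206] = b2 45 73 8e 95 55 ce is 7 bytes > B = 3, so hash it first: H(key) = 03 b0, then zero-pad to 3 bytes: K' = 03 b0 00.
XOR each byte with 0x36: 03⊕36=35, b0⊕36=86, 00⊕36=36.

358636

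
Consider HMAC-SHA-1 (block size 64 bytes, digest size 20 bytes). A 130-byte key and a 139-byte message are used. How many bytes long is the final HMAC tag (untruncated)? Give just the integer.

20

The tag is one SHA-1 digest: 20 bytes.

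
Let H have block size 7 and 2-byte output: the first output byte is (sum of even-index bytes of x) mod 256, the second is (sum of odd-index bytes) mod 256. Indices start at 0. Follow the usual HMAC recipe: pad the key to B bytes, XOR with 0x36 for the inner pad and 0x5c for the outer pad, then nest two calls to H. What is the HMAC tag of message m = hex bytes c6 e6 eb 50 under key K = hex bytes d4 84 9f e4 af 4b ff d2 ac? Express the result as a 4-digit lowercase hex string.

Key hex bytes d4 84 9f e4 af 4b ff d2 ac is 9 bytes > B = 7, so hash it first: H(key) = cd 85, then zero-pad to 7 bytes: K' = cd 85 00 00 00 00 00.
K' ⊕ ipad = fb b3 36 36 36 36 36.  K' ⊕ opad = 91 d9 5c 5c 5c 5c 5c.
Inner input = (K'⊕ipad) ∥ m = fb b3 36 36 36 36 36 ∥ c6 e6 eb 50.
Inner hash: even-index sum = 723 mod 256 = 211; odd-index sum = 720 mod 256 = 208 → d3 d0.
Outer input = (K'⊕opad) ∥ inner = 91 d9 5c 5c 5c 5c 5c ∥ d3 d0.
Outer hash (tag): even-index sum = 629 mod 256 = 117; odd-index sum = 612 mod 256 = 100 → 75 64.

7564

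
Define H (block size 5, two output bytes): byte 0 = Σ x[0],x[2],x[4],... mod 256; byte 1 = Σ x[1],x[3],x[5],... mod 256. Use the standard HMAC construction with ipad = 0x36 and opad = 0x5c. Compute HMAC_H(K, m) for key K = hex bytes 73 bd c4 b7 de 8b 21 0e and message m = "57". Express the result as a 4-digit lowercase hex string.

c850

Key hex bytes 73 bd c4 b7 de 8b 21 0e is 8 bytes > B = 5, so hash it first: H(key) = 36 0d, then zero-pad to 5 bytes: K' = 36 0d 00 00 00.
K' ⊕ ipad = 00 3b 36 36 36.  K' ⊕ opad = 6a 51 5c 5c 5c.
Inner input = (K'⊕ipad) ∥ m = 00 3b 36 36 36 ∥ 35 37.
Inner hash: even-index sum = 163 mod 256 = 163; odd-index sum = 166 mod 256 = 166 → a3 a6.
Outer input = (K'⊕opad) ∥ inner = 6a 51 5c 5c 5c ∥ a3 a6.
Outer hash (tag): even-index sum = 456 mod 256 = 200; odd-index sum = 336 mod 256 = 80 → c8 50.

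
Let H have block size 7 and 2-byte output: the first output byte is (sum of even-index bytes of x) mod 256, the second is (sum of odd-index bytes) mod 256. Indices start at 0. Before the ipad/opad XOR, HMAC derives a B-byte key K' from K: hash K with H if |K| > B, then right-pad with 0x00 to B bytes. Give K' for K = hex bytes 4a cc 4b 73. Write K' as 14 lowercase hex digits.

Key hex bytes 4a cc 4b 73 is 4 bytes ≤ B = 7; zero-pad to 7 bytes: K' = 4a cc 4b 73 00 00 00.

4acc4b73000000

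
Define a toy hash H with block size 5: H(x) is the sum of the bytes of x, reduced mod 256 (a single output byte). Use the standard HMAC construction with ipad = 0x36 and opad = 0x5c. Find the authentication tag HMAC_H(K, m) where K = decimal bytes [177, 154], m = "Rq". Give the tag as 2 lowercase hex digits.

Key decimal bytes [177, 154] = b1 9a is 2 bytes ≤ B = 5; zero-pad to 5 bytes: K' = b1 9a 00 00 00.
K' ⊕ ipad = 87 ac 36 36 36.  K' ⊕ opad = ed c6 5c 5c 5c.
Inner input = (K'⊕ipad) ∥ m = 87 ac 36 36 36 ∥ 52 71.
Inner hash: sum = 135+172+54+54+54+82+113 = 664; mod 256 = 152 → 98.
Outer input = (K'⊕opad) ∥ inner = ed c6 5c 5c 5c ∥ 98.
Outer hash (tag): sum = 237+198+92+92+92+152 = 863; mod 256 = 95 → 5f.

5f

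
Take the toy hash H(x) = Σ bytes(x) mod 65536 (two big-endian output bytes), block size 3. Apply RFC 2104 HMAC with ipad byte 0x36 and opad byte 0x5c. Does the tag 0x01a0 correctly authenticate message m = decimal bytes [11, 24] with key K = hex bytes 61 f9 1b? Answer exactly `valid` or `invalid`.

Key hex bytes 61 f9 1b is exactly B = 3 bytes: K' = 61 f9 1b.
K' ⊕ ipad = 57 cf 2d; K' ⊕ opad = 3d a5 47.
Inner hash: sum = 87+207+45+11+24 = 374 → 01 76.
Outer hash (recomputed tag): sum = 61+165+71+1+118 = 416 → 01 a0.
Recomputed tag = 01a0; claimed = 01a0 → match.

valid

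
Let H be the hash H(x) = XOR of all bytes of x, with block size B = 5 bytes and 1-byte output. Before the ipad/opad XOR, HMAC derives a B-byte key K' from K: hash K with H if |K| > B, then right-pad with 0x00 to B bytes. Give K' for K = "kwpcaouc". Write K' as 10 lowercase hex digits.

1700000000

|K| = 8 > B = 5, so first hash the key.
H(K): XOR 6b⊕77⊕70⊕63⊕61⊕6f⊕75⊕63 = 17.
Zero-pad H(K) = 17 to 5 bytes: K' = 17 00 00 00 00.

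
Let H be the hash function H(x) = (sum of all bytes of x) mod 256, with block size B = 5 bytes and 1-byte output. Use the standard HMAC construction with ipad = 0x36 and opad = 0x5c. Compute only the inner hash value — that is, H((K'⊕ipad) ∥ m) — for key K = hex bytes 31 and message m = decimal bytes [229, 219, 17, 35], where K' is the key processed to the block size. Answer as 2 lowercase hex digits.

Key hex bytes 31 is 1 byte ≤ B = 5; zero-pad to 5 bytes: K' = 31 00 00 00 00.
K' ⊕ ipad = 07 36 36 36 36.
Inner input = 07 36 36 36 36 ∥ e5 db 11 23.
Inner hash: sum = 7+54+54+54+54+229+219+17+35 = 723; mod 256 = 211 → d3.

d3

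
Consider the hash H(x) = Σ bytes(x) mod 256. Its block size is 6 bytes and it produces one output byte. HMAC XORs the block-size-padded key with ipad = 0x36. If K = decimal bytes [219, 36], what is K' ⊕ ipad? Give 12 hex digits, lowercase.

ed1236363636

Key decimal bytes [219, 36] = db 24 is 2 bytes ≤ B = 6; zero-pad to 6 bytes: K' = db 24 00 00 00 00.
XOR each byte with 0x36: db⊕36=ed, 24⊕36=12, 00⊕36=36, 00⊕36=36, 00⊕36=36, 00⊕36=36.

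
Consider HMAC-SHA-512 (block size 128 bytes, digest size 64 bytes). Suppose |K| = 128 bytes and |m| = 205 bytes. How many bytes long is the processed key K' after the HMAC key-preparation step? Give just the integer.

128

Key is 128 ≤ 128 bytes, zero-padded: |K'| = 128.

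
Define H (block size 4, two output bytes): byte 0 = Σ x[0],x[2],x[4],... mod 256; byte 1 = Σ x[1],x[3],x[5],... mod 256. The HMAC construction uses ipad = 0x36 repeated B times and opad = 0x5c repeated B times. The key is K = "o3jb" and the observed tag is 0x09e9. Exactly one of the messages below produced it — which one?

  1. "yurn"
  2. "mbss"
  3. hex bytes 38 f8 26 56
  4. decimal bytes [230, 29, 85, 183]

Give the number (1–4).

1

Key "o3jb" = 6f 33 6a 62 is exactly B = 4 bytes: K' = 6f 33 6a 62.
K' ⊕ ipad = 59 05 5c 54; K' ⊕ opad = 33 6f 36 3e.
m1: inner = H(59 05 5c 54 79 75 72 6e) = a0 3c; tag = H(33 6f 36 3e a0 3c) = 09e9 ← matches
m2: inner = H(59 05 5c 54 6d 62 73 73) = 95 2e; tag = H(33 6f 36 3e 95 2e) = fedb
m3: inner = H(59 05 5c 54 38 f8 26 56) = 13 a7; tag = H(33 6f 36 3e 13 a7) = 7c54
m4: inner = H(59 05 5c 54 e6 1d 55 b7) = f0 2d; tag = H(33 6f 36 3e f0 2d) = 59da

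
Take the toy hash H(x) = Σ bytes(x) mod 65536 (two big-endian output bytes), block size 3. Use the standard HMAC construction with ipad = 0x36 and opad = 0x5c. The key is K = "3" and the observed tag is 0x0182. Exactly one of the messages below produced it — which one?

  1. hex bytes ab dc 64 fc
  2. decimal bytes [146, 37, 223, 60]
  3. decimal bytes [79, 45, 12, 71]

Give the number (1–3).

Key "3" = 33 is 1 byte ≤ B = 3; zero-pad to 3 bytes: K' = 33 00 00.
K' ⊕ ipad = 05 36 36; K' ⊕ opad = 6f 5c 5c.
m1: inner = H(05 36 36 ab dc 64 fc) = 03 58; tag = H(6f 5c 5c 03 58) = 0182 ← matches
m2: inner = H(05 36 36 92 25 df 3c) = 02 43; tag = H(6f 5c 5c 02 43) = 016c
m3: inner = H(05 36 36 4f 2d 0c 47) = 01 40; tag = H(6f 5c 5c 01 40) = 0168

1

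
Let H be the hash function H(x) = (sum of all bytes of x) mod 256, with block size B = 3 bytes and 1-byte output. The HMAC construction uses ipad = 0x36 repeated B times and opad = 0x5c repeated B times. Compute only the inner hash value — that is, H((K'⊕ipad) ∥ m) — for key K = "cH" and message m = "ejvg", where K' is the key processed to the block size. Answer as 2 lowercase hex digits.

b5

Key "cH" = 63 48 is 2 bytes ≤ B = 3; zero-pad to 3 bytes: K' = 63 48 00.
K' ⊕ ipad = 55 7e 36.
Inner input = 55 7e 36 ∥ 65 6a 76 67.
Inner hash: sum = 85+126+54+101+106+118+103 = 693; mod 256 = 181 → b5.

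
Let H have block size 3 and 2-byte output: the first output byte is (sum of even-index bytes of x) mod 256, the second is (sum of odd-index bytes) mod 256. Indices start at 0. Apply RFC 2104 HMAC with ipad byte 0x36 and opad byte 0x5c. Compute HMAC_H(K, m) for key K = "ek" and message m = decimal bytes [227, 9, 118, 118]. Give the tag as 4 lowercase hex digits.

Key "ek" = 65 6b is 2 bytes ≤ B = 3; zero-pad to 3 bytes: K' = 65 6b 00.
K' ⊕ ipad = 53 5d 36.  K' ⊕ opad = 39 37 5c.
Inner input = (K'⊕ipad) ∥ m = 53 5d 36 ∥ e3 09 76 76.
Inner hash: even-index sum = 264 mod 256 = 8; odd-index sum = 438 mod 256 = 182 → 08 b6.
Outer input = (K'⊕opad) ∥ inner = 39 37 5c ∥ 08 b6.
Outer hash (tag): even-index sum = 331 mod 256 = 75; odd-index sum = 63 mod 256 = 63 → 4b 3f.

4b3f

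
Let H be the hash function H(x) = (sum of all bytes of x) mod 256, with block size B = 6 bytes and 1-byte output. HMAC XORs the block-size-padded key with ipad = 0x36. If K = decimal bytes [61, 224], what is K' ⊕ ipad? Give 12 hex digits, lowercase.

Key decimal bytes [61, 224] = 3d e0 is 2 bytes ≤ B = 6; zero-pad to 6 bytes: K' = 3d e0 00 00 00 00.
XOR each byte with 0x36: 3d⊕36=0b, e0⊕36=d6, 00⊕36=36, 00⊕36=36, 00⊕36=36, 00⊕36=36.

0bd636363636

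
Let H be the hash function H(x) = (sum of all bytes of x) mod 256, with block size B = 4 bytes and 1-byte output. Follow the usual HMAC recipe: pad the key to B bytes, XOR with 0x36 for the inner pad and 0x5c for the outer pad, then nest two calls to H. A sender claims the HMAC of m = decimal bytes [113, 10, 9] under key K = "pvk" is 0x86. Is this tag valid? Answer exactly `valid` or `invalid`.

Key "pvk" = 70 76 6b is 3 bytes ≤ B = 4; zero-pad to 4 bytes: K' = 70 76 6b 00.
K' ⊕ ipad = 46 40 5d 36; K' ⊕ opad = 2c 2a 37 5c.
Inner hash: sum = 70+64+93+54+113+10+9 = 413; mod 256 = 157 → 9d.
Outer hash (recomputed tag): sum = 44+42+55+92+157 = 390; mod 256 = 134 → 86.
Recomputed tag = 86; claimed = 86 → match.

valid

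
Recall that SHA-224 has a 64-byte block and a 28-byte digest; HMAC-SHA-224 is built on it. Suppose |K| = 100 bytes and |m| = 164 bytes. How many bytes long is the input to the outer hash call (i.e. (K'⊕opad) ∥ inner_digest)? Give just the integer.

92

Key is 100 > 64 bytes, so it is hashed to 28 bytes then zero-padded to 64: |K'| = 64.
Outer input = (K'⊕opad) ∥ H(inner) → 64 + 28 = 92 bytes.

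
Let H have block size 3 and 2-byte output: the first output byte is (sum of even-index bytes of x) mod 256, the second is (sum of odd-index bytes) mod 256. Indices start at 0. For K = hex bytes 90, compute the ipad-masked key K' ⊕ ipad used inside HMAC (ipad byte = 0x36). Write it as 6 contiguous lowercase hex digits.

Key hex bytes 90 is 1 byte ≤ B = 3; zero-pad to 3 bytes: K' = 90 00 00.
XOR each byte with 0x36: 90⊕36=a6, 00⊕36=36, 00⊕36=36.

a63636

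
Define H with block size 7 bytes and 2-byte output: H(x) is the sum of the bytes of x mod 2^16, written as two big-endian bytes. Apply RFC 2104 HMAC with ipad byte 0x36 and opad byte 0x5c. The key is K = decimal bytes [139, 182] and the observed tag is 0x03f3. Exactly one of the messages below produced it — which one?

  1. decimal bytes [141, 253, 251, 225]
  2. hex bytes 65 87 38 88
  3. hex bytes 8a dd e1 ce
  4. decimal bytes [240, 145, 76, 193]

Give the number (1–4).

3

Key decimal bytes [139, 182] = 8b b6 is 2 bytes ≤ B = 7; zero-pad to 7 bytes: K' = 8b b6 00 00 00 00 00.
K' ⊕ ipad = bd 80 36 36 36 36 36; K' ⊕ opad = d7 ea 5c 5c 5c 5c 5c.
m1: inner = H(bd 80 36 36 36 36 36 8d fd fb e1) = 05 b1; tag = H(d7 ea 5c 5c 5c 5c 5c 05 b1) = 0443
m2: inner = H(bd 80 36 36 36 36 36 65 87 38 88) = 03 f7; tag = H(d7 ea 5c 5c 5c 5c 5c 03 f7) = 0487
m3: inner = H(bd 80 36 36 36 36 36 8a dd e1 ce) = 05 61; tag = H(d7 ea 5c 5c 5c 5c 5c 05 61) = 03f3 ← matches
m4: inner = H(bd 80 36 36 36 36 36 f0 91 4c c1) = 04 d9; tag = H(d7 ea 5c 5c 5c 5c 5c 04 d9) = 046a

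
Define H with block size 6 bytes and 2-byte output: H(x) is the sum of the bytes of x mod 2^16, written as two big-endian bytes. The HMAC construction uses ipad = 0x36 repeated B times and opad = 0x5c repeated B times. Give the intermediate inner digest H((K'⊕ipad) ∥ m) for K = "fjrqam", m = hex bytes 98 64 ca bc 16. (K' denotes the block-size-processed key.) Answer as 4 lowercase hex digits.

0481

Key "fjrqam" = 66 6a 72 71 61 6d is exactly B = 6 bytes: K' = 66 6a 72 71 61 6d.
K' ⊕ ipad = 50 5c 44 47 57 5b.
Inner input = 50 5c 44 47 57 5b ∥ 98 64 ca bc 16.
Inner hash: sum = 80+92+68+71+87+91+152+100+202+188+22 = 1153 → 04 81.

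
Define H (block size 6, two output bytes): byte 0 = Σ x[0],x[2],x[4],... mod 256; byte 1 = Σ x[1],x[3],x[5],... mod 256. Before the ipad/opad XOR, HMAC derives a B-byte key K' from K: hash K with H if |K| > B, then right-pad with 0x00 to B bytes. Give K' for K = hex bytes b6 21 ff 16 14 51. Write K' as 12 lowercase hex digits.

b621ff161451

Key hex bytes b6 21 ff 16 14 51 is exactly B = 6 bytes: K' = b6 21 ff 16 14 51.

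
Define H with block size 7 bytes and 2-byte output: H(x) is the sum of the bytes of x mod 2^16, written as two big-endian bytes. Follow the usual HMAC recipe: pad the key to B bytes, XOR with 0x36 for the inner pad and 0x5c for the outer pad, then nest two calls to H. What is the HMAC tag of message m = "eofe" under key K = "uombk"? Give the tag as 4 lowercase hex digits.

Key "uombk" = 75 6f 6d 62 6b is 5 bytes ≤ B = 7; zero-pad to 7 bytes: K' = 75 6f 6d 62 6b 00 00.
K' ⊕ ipad = 43 59 5b 54 5d 36 36.  K' ⊕ opad = 29 33 31 3e 37 5c 5c.
Inner input = (K'⊕ipad) ∥ m = 43 59 5b 54 5d 36 36 ∥ 65 6f 66 65.
Inner hash: sum = 67+89+91+84+93+54+54+101+111+102+101 = 947 → 03 b3.
Outer input = (K'⊕opad) ∥ inner = 29 33 31 3e 37 5c 5c ∥ 03 b3.
Outer hash (tag): sum = 41+51+49+62+55+92+92+3+179 = 624 → 02 70.

0270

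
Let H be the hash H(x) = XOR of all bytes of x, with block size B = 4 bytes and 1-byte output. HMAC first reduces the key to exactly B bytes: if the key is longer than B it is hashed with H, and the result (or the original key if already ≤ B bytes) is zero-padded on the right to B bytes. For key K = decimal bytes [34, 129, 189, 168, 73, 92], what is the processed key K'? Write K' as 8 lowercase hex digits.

a3000000

|K| = 6 > B = 4, so first hash the key.
H(K): XOR 22⊕81⊕bd⊕a8⊕49⊕5c = a3.
Zero-pad H(K) = a3 to 4 bytes: K' = a3 00 00 00.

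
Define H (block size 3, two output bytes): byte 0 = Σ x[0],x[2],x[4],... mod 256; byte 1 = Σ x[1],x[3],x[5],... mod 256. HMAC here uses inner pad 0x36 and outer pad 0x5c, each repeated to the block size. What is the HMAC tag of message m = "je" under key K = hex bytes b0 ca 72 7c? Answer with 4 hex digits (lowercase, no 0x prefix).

b4c9

Key hex bytes b0 ca 72 7c is 4 bytes > B = 3, so hash it first: H(key) = 22 46, then zero-pad to 3 bytes: K' = 22 46 00.
K' ⊕ ipad = 14 70 36.  K' ⊕ opad = 7e 1a 5c.
Inner input = (K'⊕ipad) ∥ m = 14 70 36 ∥ 6a 65.
Inner hash: even-index sum = 175 mod 256 = 175; odd-index sum = 218 mod 256 = 218 → af da.
Outer input = (K'⊕opad) ∥ inner = 7e 1a 5c ∥ af da.
Outer hash (tag): even-index sum = 436 mod 256 = 180; odd-index sum = 201 mod 256 = 201 → b4 c9.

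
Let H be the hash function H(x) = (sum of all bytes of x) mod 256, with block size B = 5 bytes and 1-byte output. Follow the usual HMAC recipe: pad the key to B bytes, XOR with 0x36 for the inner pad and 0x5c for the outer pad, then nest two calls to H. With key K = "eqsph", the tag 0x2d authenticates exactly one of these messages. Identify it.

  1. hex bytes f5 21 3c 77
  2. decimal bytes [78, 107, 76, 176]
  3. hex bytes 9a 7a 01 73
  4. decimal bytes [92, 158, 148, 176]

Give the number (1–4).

Key "eqsph" = 65 71 73 70 68 is exactly B = 5 bytes: K' = 65 71 73 70 68.
K' ⊕ ipad = 53 47 45 46 5e; K' ⊕ opad = 39 2d 2f 2c 34.
m1: inner = H(53 47 45 46 5e f5 21 3c 77) = 4c; tag = H(39 2d 2f 2c 34 4c) = 41
m2: inner = H(53 47 45 46 5e 4e 6b 4c b0) = 38; tag = H(39 2d 2f 2c 34 38) = 2d ← matches
m3: inner = H(53 47 45 46 5e 9a 7a 01 73) = 0b; tag = H(39 2d 2f 2c 34 0b) = 00
m4: inner = H(53 47 45 46 5e 5c 9e 94 b0) = c1; tag = H(39 2d 2f 2c 34 c1) = b6

2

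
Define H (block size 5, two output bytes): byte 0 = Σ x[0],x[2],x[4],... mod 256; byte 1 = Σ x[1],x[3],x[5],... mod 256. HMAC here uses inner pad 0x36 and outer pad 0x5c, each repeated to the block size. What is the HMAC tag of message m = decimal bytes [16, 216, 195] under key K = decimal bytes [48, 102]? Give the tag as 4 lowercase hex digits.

Key decimal bytes [48, 102] = 30 66 is 2 bytes ≤ B = 5; zero-pad to 5 bytes: K' = 30 66 00 00 00.
K' ⊕ ipad = 06 50 36 36 36.  K' ⊕ opad = 6c 3a 5c 5c 5c.
Inner input = (K'⊕ipad) ∥ m = 06 50 36 36 36 ∥ 10 d8 c3.
Inner hash: even-index sum = 330 mod 256 = 74; odd-index sum = 345 mod 256 = 89 → 4a 59.
Outer input = (K'⊕opad) ∥ inner = 6c 3a 5c 5c 5c ∥ 4a 59.
Outer hash (tag): even-index sum = 381 mod 256 = 125; odd-index sum = 224 mod 256 = 224 → 7d e0.

7de0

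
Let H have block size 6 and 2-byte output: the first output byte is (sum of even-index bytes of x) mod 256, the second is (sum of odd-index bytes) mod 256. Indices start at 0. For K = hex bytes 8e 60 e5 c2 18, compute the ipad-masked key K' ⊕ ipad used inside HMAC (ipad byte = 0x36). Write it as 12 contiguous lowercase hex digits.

b856d3f42e36

Key hex bytes 8e 60 e5 c2 18 is 5 bytes ≤ B = 6; zero-pad to 6 bytes: K' = 8e 60 e5 c2 18 00.
XOR each byte with 0x36: 8e⊕36=b8, 60⊕36=56, e5⊕36=d3, c2⊕36=f4, 18⊕36=2e, 00⊕36=36.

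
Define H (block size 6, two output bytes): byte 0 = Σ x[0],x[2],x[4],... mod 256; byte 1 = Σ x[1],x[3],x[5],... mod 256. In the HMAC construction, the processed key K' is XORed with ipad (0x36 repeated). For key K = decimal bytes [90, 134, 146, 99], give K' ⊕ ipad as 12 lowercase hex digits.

6cb0a4553636

Key decimal bytes [90, 134, 146, 99] = 5a 86 92 63 is 4 bytes ≤ B = 6; zero-pad to 6 bytes: K' = 5a 86 92 63 00 00.
XOR each byte with 0x36: 5a⊕36=6c, 86⊕36=b0, 92⊕36=a4, 63⊕36=55, 00⊕36=36, 00⊕36=36.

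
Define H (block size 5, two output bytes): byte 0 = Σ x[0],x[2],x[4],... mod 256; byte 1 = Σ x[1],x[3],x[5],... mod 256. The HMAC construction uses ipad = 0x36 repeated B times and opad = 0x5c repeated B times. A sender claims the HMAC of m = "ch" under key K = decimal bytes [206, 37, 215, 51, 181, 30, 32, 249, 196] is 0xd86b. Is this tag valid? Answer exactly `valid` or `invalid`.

Key decimal bytes [206, 37, 215, 51, 181, 30, 32, 249, 196] = ce 25 d7 33 b5 1e 20 f9 c4 is 9 bytes > B = 5, so hash it first: H(key) = 3e 6f, then zero-pad to 5 bytes: K' = 3e 6f 00 00 00.
K' ⊕ ipad = 08 59 36 36 36; K' ⊕ opad = 62 33 5c 5c 5c.
Inner hash: even-index sum = 220 mod 256 = 220; odd-index sum = 242 mod 256 = 242 → dc f2.
Outer hash (recomputed tag): even-index sum = 524 mod 256 = 12; odd-index sum = 363 mod 256 = 107 → 0c 6b.
Recomputed tag = 0c6b; claimed = d86b → mismatch.

invalid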